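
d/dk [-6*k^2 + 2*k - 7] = 2 - 12*k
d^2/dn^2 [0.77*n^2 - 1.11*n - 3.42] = 1.54000000000000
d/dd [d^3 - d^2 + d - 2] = 3*d^2 - 2*d + 1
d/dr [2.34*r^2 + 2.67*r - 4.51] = 4.68*r + 2.67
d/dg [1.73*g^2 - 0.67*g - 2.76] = 3.46*g - 0.67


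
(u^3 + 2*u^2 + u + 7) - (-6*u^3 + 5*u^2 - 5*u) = 7*u^3 - 3*u^2 + 6*u + 7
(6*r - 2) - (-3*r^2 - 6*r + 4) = 3*r^2 + 12*r - 6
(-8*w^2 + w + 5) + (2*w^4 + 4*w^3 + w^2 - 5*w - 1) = 2*w^4 + 4*w^3 - 7*w^2 - 4*w + 4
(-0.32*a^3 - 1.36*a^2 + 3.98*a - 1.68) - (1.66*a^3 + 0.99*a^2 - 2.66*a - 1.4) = -1.98*a^3 - 2.35*a^2 + 6.64*a - 0.28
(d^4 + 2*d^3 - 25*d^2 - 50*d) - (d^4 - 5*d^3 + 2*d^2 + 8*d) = 7*d^3 - 27*d^2 - 58*d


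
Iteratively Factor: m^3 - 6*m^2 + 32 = (m - 4)*(m^2 - 2*m - 8) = (m - 4)*(m + 2)*(m - 4)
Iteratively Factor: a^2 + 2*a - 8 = (a - 2)*(a + 4)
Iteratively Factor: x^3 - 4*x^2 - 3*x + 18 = (x + 2)*(x^2 - 6*x + 9) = (x - 3)*(x + 2)*(x - 3)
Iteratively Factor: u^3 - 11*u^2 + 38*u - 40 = (u - 5)*(u^2 - 6*u + 8) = (u - 5)*(u - 4)*(u - 2)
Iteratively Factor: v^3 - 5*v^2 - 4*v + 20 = (v + 2)*(v^2 - 7*v + 10) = (v - 2)*(v + 2)*(v - 5)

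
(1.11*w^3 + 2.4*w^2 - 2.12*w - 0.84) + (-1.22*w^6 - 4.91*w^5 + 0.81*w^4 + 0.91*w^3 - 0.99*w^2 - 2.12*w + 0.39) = -1.22*w^6 - 4.91*w^5 + 0.81*w^4 + 2.02*w^3 + 1.41*w^2 - 4.24*w - 0.45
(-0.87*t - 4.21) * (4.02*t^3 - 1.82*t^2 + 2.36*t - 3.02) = -3.4974*t^4 - 15.3408*t^3 + 5.609*t^2 - 7.3082*t + 12.7142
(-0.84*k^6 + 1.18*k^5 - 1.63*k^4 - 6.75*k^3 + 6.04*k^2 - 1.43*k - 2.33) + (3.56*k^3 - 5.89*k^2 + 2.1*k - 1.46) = -0.84*k^6 + 1.18*k^5 - 1.63*k^4 - 3.19*k^3 + 0.15*k^2 + 0.67*k - 3.79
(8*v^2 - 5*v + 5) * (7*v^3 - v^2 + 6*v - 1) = 56*v^5 - 43*v^4 + 88*v^3 - 43*v^2 + 35*v - 5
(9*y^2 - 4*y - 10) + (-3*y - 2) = 9*y^2 - 7*y - 12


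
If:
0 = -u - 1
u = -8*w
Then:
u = -1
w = 1/8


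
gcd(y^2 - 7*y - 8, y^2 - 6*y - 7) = y + 1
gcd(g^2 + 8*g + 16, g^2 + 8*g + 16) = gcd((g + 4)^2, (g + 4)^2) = g^2 + 8*g + 16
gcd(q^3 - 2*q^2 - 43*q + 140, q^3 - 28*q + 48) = q - 4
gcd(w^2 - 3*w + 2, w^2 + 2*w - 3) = w - 1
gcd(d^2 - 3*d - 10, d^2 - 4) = d + 2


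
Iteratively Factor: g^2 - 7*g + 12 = (g - 4)*(g - 3)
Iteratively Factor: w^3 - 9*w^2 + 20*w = (w)*(w^2 - 9*w + 20) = w*(w - 5)*(w - 4)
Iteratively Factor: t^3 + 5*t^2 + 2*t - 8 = (t - 1)*(t^2 + 6*t + 8) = (t - 1)*(t + 2)*(t + 4)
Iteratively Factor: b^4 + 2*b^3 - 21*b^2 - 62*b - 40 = (b + 2)*(b^3 - 21*b - 20) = (b - 5)*(b + 2)*(b^2 + 5*b + 4) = (b - 5)*(b + 2)*(b + 4)*(b + 1)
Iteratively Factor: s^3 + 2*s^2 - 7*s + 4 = (s - 1)*(s^2 + 3*s - 4) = (s - 1)^2*(s + 4)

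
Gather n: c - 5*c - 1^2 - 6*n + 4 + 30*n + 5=-4*c + 24*n + 8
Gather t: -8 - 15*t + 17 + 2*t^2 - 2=2*t^2 - 15*t + 7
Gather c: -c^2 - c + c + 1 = 1 - c^2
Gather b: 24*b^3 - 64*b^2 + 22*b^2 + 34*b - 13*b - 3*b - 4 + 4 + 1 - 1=24*b^3 - 42*b^2 + 18*b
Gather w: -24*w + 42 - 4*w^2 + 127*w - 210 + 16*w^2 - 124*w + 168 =12*w^2 - 21*w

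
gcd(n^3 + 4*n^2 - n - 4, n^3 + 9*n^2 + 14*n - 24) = n^2 + 3*n - 4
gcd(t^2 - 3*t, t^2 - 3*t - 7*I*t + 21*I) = t - 3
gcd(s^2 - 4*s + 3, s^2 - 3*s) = s - 3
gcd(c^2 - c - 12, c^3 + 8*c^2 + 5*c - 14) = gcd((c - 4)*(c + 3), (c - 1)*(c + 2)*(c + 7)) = 1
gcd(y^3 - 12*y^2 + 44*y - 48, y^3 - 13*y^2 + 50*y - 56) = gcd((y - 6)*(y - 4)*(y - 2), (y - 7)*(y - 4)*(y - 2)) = y^2 - 6*y + 8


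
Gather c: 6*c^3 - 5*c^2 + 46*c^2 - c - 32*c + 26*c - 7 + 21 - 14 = 6*c^3 + 41*c^2 - 7*c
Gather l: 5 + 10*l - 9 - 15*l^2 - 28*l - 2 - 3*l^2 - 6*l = -18*l^2 - 24*l - 6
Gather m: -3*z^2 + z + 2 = -3*z^2 + z + 2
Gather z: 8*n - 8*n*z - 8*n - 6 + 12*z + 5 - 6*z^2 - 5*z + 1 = -6*z^2 + z*(7 - 8*n)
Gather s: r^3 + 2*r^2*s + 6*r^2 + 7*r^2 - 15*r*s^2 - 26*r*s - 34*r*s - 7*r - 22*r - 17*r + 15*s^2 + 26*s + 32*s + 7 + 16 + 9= r^3 + 13*r^2 - 46*r + s^2*(15 - 15*r) + s*(2*r^2 - 60*r + 58) + 32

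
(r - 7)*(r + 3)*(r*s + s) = r^3*s - 3*r^2*s - 25*r*s - 21*s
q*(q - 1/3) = q^2 - q/3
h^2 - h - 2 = (h - 2)*(h + 1)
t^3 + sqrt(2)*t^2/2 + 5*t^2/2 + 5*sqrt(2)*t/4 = t*(t + 5/2)*(t + sqrt(2)/2)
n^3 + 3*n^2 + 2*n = n*(n + 1)*(n + 2)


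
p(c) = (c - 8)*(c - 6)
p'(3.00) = -8.00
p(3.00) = 15.00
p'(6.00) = -2.00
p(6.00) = 0.00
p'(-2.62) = -19.24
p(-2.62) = 91.54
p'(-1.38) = -16.76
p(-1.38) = 69.22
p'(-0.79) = -15.58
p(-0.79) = 59.68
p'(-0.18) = -14.36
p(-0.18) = 50.55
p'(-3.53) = -21.06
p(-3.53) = 109.88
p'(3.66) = -6.68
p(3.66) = 10.16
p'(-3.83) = -21.66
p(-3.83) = 116.29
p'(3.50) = -7.00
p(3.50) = 11.25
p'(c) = 2*c - 14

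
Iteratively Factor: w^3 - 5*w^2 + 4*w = (w)*(w^2 - 5*w + 4) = w*(w - 4)*(w - 1)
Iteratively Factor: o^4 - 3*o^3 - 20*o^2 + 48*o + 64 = (o - 4)*(o^3 + o^2 - 16*o - 16) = (o - 4)^2*(o^2 + 5*o + 4) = (o - 4)^2*(o + 1)*(o + 4)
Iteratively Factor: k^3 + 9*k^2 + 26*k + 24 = (k + 4)*(k^2 + 5*k + 6) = (k + 2)*(k + 4)*(k + 3)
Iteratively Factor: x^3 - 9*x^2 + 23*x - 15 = (x - 1)*(x^2 - 8*x + 15) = (x - 5)*(x - 1)*(x - 3)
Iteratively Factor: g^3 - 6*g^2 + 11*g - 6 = (g - 3)*(g^2 - 3*g + 2) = (g - 3)*(g - 1)*(g - 2)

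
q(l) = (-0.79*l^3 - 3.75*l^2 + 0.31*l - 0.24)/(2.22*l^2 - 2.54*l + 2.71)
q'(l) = (2.54 - 4.44*l)*(-0.79*l^3 - 3.75*l^2 + 0.31*l - 0.24)/(2.22*l^2 - 2.54*l + 2.71)^2 + (-2.37*l^2 - 7.5*l + 0.31)/(2.22*l^2 - 2.54*l + 2.71)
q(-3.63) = -0.32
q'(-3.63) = -0.23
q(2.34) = -3.38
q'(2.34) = -0.41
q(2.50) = -3.44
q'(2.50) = -0.37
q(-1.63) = -0.57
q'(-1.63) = 0.05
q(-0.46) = -0.25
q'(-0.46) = 0.48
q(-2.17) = -0.56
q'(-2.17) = -0.08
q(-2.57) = -0.52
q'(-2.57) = -0.14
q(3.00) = -3.61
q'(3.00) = -0.31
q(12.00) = -6.51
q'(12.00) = -0.34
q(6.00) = -4.51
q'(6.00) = -0.32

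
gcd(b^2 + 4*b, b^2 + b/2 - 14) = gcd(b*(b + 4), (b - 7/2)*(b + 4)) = b + 4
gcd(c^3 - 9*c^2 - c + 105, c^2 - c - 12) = c + 3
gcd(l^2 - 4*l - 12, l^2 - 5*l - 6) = l - 6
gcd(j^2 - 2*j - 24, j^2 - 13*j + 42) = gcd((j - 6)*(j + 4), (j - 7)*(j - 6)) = j - 6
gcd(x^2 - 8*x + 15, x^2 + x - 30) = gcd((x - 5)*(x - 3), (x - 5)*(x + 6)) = x - 5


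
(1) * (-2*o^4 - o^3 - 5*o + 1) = -2*o^4 - o^3 - 5*o + 1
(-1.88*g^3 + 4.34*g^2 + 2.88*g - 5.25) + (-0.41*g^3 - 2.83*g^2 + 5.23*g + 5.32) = -2.29*g^3 + 1.51*g^2 + 8.11*g + 0.0700000000000003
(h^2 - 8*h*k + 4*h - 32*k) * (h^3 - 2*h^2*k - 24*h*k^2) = h^5 - 10*h^4*k + 4*h^4 - 8*h^3*k^2 - 40*h^3*k + 192*h^2*k^3 - 32*h^2*k^2 + 768*h*k^3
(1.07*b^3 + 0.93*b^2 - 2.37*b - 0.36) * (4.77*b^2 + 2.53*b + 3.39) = 5.1039*b^5 + 7.1432*b^4 - 5.3247*b^3 - 4.5606*b^2 - 8.9451*b - 1.2204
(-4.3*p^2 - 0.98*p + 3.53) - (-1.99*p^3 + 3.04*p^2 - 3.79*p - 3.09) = 1.99*p^3 - 7.34*p^2 + 2.81*p + 6.62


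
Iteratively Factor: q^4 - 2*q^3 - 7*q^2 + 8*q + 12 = (q + 1)*(q^3 - 3*q^2 - 4*q + 12) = (q + 1)*(q + 2)*(q^2 - 5*q + 6) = (q - 2)*(q + 1)*(q + 2)*(q - 3)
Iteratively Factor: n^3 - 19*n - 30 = (n + 3)*(n^2 - 3*n - 10) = (n - 5)*(n + 3)*(n + 2)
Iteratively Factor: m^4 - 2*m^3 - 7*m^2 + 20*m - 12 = (m + 3)*(m^3 - 5*m^2 + 8*m - 4) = (m - 2)*(m + 3)*(m^2 - 3*m + 2) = (m - 2)*(m - 1)*(m + 3)*(m - 2)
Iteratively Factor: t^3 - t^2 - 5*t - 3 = (t - 3)*(t^2 + 2*t + 1) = (t - 3)*(t + 1)*(t + 1)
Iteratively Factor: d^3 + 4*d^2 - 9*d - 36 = (d + 3)*(d^2 + d - 12) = (d + 3)*(d + 4)*(d - 3)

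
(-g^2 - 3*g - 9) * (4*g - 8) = -4*g^3 - 4*g^2 - 12*g + 72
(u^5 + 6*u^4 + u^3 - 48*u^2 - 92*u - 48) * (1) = u^5 + 6*u^4 + u^3 - 48*u^2 - 92*u - 48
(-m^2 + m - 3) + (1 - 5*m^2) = -6*m^2 + m - 2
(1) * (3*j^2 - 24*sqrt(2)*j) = 3*j^2 - 24*sqrt(2)*j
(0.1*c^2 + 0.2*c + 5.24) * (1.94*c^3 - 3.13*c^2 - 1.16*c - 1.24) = 0.194*c^5 + 0.075*c^4 + 9.4236*c^3 - 16.7572*c^2 - 6.3264*c - 6.4976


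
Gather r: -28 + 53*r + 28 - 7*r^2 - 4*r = -7*r^2 + 49*r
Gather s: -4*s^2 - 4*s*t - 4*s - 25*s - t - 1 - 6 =-4*s^2 + s*(-4*t - 29) - t - 7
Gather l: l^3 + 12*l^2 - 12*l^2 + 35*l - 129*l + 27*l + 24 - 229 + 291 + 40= l^3 - 67*l + 126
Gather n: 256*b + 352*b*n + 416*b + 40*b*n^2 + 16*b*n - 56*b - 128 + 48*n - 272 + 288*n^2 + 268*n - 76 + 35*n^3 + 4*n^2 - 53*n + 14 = 616*b + 35*n^3 + n^2*(40*b + 292) + n*(368*b + 263) - 462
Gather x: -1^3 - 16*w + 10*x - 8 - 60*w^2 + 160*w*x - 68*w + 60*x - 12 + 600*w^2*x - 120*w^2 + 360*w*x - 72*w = -180*w^2 - 156*w + x*(600*w^2 + 520*w + 70) - 21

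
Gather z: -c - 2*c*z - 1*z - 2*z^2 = -c - 2*z^2 + z*(-2*c - 1)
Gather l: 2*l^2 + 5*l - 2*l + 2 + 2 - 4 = 2*l^2 + 3*l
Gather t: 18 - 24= -6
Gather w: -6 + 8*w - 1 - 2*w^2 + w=-2*w^2 + 9*w - 7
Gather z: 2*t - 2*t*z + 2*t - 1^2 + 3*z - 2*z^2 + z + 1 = 4*t - 2*z^2 + z*(4 - 2*t)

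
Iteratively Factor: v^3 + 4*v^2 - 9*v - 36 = (v + 4)*(v^2 - 9) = (v - 3)*(v + 4)*(v + 3)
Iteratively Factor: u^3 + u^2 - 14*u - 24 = (u + 3)*(u^2 - 2*u - 8) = (u + 2)*(u + 3)*(u - 4)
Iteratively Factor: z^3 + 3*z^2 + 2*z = (z)*(z^2 + 3*z + 2) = z*(z + 2)*(z + 1)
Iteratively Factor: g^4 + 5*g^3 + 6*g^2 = (g + 3)*(g^3 + 2*g^2) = (g + 2)*(g + 3)*(g^2) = g*(g + 2)*(g + 3)*(g)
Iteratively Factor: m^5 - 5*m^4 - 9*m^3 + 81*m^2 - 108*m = (m - 3)*(m^4 - 2*m^3 - 15*m^2 + 36*m) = (m - 3)^2*(m^3 + m^2 - 12*m) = (m - 3)^3*(m^2 + 4*m) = (m - 3)^3*(m + 4)*(m)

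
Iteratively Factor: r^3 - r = (r - 1)*(r^2 + r) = (r - 1)*(r + 1)*(r)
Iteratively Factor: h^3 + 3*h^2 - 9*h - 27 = (h + 3)*(h^2 - 9) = (h + 3)^2*(h - 3)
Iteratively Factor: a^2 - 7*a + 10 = (a - 2)*(a - 5)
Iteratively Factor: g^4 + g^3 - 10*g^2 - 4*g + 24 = (g - 2)*(g^3 + 3*g^2 - 4*g - 12) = (g - 2)*(g + 2)*(g^2 + g - 6) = (g - 2)^2*(g + 2)*(g + 3)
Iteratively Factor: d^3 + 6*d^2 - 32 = (d - 2)*(d^2 + 8*d + 16) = (d - 2)*(d + 4)*(d + 4)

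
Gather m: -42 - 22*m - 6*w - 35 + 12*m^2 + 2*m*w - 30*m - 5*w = 12*m^2 + m*(2*w - 52) - 11*w - 77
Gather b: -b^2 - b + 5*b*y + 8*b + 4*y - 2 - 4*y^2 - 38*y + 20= -b^2 + b*(5*y + 7) - 4*y^2 - 34*y + 18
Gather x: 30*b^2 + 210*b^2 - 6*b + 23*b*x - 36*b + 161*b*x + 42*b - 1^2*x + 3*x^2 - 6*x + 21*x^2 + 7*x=240*b^2 + 184*b*x + 24*x^2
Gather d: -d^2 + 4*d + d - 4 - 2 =-d^2 + 5*d - 6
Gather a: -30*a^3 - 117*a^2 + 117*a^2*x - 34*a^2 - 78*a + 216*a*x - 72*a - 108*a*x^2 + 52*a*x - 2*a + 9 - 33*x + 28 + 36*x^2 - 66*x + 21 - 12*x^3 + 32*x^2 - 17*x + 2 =-30*a^3 + a^2*(117*x - 151) + a*(-108*x^2 + 268*x - 152) - 12*x^3 + 68*x^2 - 116*x + 60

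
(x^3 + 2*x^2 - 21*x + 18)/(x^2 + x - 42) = (x^3 + 2*x^2 - 21*x + 18)/(x^2 + x - 42)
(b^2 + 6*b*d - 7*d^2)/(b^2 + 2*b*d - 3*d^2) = (b + 7*d)/(b + 3*d)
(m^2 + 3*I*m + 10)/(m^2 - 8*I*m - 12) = (m + 5*I)/(m - 6*I)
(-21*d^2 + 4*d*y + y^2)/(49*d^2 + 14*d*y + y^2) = (-3*d + y)/(7*d + y)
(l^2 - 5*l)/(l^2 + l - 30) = l/(l + 6)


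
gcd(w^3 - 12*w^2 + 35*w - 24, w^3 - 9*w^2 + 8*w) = w^2 - 9*w + 8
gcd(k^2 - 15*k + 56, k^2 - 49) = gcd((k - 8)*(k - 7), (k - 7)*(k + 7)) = k - 7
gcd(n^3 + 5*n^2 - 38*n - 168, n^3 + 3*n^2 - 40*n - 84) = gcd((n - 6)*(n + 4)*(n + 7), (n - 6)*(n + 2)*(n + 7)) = n^2 + n - 42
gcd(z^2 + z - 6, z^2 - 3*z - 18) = z + 3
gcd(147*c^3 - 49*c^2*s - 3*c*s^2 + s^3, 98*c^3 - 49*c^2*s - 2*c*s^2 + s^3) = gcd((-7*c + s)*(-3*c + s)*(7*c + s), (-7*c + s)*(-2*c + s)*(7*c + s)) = -49*c^2 + s^2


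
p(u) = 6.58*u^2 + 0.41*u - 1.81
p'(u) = 13.16*u + 0.41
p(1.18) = 7.84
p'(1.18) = 15.94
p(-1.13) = 6.13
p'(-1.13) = -14.46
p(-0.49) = -0.43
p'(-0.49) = -6.04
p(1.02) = 5.45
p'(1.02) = 13.83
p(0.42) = -0.48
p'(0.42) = 5.94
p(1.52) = 14.02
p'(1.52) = 20.41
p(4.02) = 106.17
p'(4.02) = 53.31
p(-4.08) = 106.05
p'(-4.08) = -53.28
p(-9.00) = 527.48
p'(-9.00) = -118.03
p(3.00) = 58.64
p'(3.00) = 39.89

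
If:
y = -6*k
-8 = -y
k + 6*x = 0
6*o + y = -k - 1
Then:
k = -4/3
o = -23/18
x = 2/9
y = 8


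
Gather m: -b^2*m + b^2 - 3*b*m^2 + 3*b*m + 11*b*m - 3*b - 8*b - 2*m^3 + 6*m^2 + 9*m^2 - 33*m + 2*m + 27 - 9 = b^2 - 11*b - 2*m^3 + m^2*(15 - 3*b) + m*(-b^2 + 14*b - 31) + 18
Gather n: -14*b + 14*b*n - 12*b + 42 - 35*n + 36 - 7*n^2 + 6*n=-26*b - 7*n^2 + n*(14*b - 29) + 78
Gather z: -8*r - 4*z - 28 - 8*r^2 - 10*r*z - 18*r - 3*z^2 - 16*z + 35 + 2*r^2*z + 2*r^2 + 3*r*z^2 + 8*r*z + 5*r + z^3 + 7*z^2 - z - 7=-6*r^2 - 21*r + z^3 + z^2*(3*r + 4) + z*(2*r^2 - 2*r - 21)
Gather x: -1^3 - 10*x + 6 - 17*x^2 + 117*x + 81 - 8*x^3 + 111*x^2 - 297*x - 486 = -8*x^3 + 94*x^2 - 190*x - 400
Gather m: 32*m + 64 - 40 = 32*m + 24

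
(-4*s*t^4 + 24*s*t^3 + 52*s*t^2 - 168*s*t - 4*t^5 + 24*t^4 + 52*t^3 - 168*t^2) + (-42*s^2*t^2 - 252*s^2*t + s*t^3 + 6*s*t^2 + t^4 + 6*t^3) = -42*s^2*t^2 - 252*s^2*t - 4*s*t^4 + 25*s*t^3 + 58*s*t^2 - 168*s*t - 4*t^5 + 25*t^4 + 58*t^3 - 168*t^2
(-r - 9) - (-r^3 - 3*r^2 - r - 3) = r^3 + 3*r^2 - 6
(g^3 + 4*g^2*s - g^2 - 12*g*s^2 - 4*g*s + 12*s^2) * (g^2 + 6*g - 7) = g^5 + 4*g^4*s + 5*g^4 - 12*g^3*s^2 + 20*g^3*s - 13*g^3 - 60*g^2*s^2 - 52*g^2*s + 7*g^2 + 156*g*s^2 + 28*g*s - 84*s^2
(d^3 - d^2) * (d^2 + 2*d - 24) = d^5 + d^4 - 26*d^3 + 24*d^2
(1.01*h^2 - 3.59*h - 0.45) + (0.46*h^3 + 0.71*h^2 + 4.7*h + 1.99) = 0.46*h^3 + 1.72*h^2 + 1.11*h + 1.54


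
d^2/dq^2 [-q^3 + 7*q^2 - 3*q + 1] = 14 - 6*q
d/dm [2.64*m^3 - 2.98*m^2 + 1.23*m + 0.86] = 7.92*m^2 - 5.96*m + 1.23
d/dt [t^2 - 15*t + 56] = 2*t - 15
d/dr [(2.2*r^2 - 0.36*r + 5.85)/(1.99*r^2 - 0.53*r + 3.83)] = (-0.4496*r^2 - 6.431*r + 1.7217)/(3.9601*r^4 - 2.1094*r^3 + 15.5243*r^2 - 4.0598*r + 14.6689)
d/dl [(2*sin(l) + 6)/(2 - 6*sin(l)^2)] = (3*sin(l)^2 + 18*sin(l) + 1)*cos(l)/(3*sin(l)^2 - 1)^2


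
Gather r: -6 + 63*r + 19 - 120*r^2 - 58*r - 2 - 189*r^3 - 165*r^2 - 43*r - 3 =-189*r^3 - 285*r^2 - 38*r + 8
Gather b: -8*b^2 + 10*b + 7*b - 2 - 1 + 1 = -8*b^2 + 17*b - 2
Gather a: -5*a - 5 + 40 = 35 - 5*a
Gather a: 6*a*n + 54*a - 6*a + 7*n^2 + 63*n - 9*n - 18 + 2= a*(6*n + 48) + 7*n^2 + 54*n - 16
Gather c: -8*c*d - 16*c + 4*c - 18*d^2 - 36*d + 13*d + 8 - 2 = c*(-8*d - 12) - 18*d^2 - 23*d + 6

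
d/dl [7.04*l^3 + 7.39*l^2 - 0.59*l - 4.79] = 21.12*l^2 + 14.78*l - 0.59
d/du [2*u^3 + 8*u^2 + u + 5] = 6*u^2 + 16*u + 1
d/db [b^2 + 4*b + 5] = 2*b + 4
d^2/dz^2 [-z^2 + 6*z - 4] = -2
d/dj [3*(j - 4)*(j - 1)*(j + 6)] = 9*j^2 + 6*j - 78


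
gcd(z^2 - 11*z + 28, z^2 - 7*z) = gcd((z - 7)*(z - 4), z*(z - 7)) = z - 7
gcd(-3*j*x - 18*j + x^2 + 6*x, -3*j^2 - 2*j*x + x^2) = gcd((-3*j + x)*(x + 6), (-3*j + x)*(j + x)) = -3*j + x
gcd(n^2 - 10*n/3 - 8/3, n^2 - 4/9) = n + 2/3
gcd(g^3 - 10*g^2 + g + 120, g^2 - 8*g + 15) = g - 5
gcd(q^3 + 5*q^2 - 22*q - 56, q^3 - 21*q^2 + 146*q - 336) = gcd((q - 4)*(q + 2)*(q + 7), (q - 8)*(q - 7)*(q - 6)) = 1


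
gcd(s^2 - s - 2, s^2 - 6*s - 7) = s + 1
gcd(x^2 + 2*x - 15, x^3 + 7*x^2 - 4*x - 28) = 1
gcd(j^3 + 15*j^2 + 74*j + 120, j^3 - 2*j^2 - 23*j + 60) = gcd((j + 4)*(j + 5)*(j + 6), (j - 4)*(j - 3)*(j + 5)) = j + 5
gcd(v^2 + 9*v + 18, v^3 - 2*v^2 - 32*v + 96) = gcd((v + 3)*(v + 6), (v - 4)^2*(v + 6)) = v + 6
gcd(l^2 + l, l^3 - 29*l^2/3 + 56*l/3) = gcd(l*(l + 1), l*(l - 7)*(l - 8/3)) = l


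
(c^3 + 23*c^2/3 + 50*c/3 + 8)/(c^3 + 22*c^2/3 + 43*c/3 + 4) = (3*c + 2)/(3*c + 1)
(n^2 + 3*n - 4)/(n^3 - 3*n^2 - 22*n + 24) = 1/(n - 6)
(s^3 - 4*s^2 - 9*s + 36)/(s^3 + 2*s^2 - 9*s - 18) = (s - 4)/(s + 2)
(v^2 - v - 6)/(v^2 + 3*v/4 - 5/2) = 4*(v - 3)/(4*v - 5)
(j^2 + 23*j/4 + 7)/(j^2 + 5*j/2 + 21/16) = 4*(j + 4)/(4*j + 3)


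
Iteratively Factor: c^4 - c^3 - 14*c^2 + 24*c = (c - 2)*(c^3 + c^2 - 12*c) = c*(c - 2)*(c^2 + c - 12) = c*(c - 2)*(c + 4)*(c - 3)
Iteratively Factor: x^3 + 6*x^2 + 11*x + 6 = (x + 1)*(x^2 + 5*x + 6) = (x + 1)*(x + 3)*(x + 2)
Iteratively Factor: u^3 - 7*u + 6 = (u - 2)*(u^2 + 2*u - 3) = (u - 2)*(u + 3)*(u - 1)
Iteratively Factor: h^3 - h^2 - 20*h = (h)*(h^2 - h - 20) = h*(h + 4)*(h - 5)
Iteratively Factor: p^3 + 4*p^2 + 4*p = (p)*(p^2 + 4*p + 4) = p*(p + 2)*(p + 2)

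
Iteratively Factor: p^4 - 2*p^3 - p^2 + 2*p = (p)*(p^3 - 2*p^2 - p + 2) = p*(p - 1)*(p^2 - p - 2) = p*(p - 1)*(p + 1)*(p - 2)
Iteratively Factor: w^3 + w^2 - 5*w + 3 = (w - 1)*(w^2 + 2*w - 3) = (w - 1)^2*(w + 3)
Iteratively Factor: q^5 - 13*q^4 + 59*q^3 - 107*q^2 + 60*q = (q - 1)*(q^4 - 12*q^3 + 47*q^2 - 60*q) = (q - 3)*(q - 1)*(q^3 - 9*q^2 + 20*q) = (q - 5)*(q - 3)*(q - 1)*(q^2 - 4*q) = q*(q - 5)*(q - 3)*(q - 1)*(q - 4)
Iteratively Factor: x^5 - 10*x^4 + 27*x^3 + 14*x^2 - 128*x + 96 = (x - 1)*(x^4 - 9*x^3 + 18*x^2 + 32*x - 96) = (x - 4)*(x - 1)*(x^3 - 5*x^2 - 2*x + 24) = (x - 4)*(x - 1)*(x + 2)*(x^2 - 7*x + 12) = (x - 4)*(x - 3)*(x - 1)*(x + 2)*(x - 4)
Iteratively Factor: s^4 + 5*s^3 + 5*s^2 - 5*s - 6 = (s + 2)*(s^3 + 3*s^2 - s - 3) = (s - 1)*(s + 2)*(s^2 + 4*s + 3) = (s - 1)*(s + 2)*(s + 3)*(s + 1)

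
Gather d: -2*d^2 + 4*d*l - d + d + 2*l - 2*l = -2*d^2 + 4*d*l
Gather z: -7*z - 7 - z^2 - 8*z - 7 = -z^2 - 15*z - 14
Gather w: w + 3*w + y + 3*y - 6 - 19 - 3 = 4*w + 4*y - 28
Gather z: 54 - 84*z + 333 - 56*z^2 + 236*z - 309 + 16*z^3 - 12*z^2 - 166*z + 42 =16*z^3 - 68*z^2 - 14*z + 120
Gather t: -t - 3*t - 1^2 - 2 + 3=-4*t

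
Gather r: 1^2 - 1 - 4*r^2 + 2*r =-4*r^2 + 2*r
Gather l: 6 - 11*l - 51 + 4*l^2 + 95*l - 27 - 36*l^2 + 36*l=-32*l^2 + 120*l - 72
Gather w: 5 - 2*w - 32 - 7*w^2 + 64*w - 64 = -7*w^2 + 62*w - 91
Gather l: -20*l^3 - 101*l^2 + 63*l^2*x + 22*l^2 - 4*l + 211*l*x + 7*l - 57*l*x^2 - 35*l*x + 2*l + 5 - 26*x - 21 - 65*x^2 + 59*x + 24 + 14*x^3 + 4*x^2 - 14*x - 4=-20*l^3 + l^2*(63*x - 79) + l*(-57*x^2 + 176*x + 5) + 14*x^3 - 61*x^2 + 19*x + 4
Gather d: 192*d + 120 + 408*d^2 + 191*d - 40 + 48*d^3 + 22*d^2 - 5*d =48*d^3 + 430*d^2 + 378*d + 80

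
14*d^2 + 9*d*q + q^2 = (2*d + q)*(7*d + q)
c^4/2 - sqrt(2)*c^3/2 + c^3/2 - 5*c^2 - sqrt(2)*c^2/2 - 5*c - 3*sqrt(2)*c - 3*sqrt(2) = (c/2 + sqrt(2)/2)*(c + 1)*(c - 3*sqrt(2))*(c + sqrt(2))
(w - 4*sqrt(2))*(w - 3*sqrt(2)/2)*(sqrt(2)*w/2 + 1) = sqrt(2)*w^3/2 - 9*w^2/2 + sqrt(2)*w/2 + 12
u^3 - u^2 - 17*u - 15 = (u - 5)*(u + 1)*(u + 3)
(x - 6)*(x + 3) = x^2 - 3*x - 18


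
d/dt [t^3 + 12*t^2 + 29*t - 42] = 3*t^2 + 24*t + 29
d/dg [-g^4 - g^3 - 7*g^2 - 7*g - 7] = -4*g^3 - 3*g^2 - 14*g - 7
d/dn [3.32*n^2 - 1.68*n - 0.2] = 6.64*n - 1.68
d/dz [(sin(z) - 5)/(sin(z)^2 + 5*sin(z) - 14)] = (-sin(z)^2 + 10*sin(z) + 11)*cos(z)/(sin(z)^2 + 5*sin(z) - 14)^2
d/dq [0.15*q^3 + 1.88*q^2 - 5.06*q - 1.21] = 0.45*q^2 + 3.76*q - 5.06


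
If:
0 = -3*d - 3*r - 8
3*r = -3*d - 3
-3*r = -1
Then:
No Solution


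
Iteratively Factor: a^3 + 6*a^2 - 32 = (a + 4)*(a^2 + 2*a - 8) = (a + 4)^2*(a - 2)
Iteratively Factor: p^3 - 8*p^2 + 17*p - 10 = (p - 2)*(p^2 - 6*p + 5) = (p - 5)*(p - 2)*(p - 1)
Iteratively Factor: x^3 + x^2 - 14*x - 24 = (x + 3)*(x^2 - 2*x - 8) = (x + 2)*(x + 3)*(x - 4)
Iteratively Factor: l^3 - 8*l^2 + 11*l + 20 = (l + 1)*(l^2 - 9*l + 20) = (l - 5)*(l + 1)*(l - 4)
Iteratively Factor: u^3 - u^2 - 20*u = (u + 4)*(u^2 - 5*u) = (u - 5)*(u + 4)*(u)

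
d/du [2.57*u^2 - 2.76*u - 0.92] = 5.14*u - 2.76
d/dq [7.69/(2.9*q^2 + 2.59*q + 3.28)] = (-44.602*q - 19.9171)/(2.9*q^2 + 2.59*q + 3.28)^2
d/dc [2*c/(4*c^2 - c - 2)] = 2*(4*c^2 - c*(8*c - 1) - c - 2)/(-4*c^2 + c + 2)^2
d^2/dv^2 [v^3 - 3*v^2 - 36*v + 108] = 6*v - 6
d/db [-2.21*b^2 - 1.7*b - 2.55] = -4.42*b - 1.7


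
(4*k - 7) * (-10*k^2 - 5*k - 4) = -40*k^3 + 50*k^2 + 19*k + 28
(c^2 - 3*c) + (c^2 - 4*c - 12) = 2*c^2 - 7*c - 12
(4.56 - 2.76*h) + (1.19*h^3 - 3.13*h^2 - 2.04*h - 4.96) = 1.19*h^3 - 3.13*h^2 - 4.8*h - 0.4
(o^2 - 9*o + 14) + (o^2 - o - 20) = 2*o^2 - 10*o - 6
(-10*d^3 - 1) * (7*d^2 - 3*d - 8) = -70*d^5 + 30*d^4 + 80*d^3 - 7*d^2 + 3*d + 8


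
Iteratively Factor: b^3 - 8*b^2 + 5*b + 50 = (b - 5)*(b^2 - 3*b - 10) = (b - 5)*(b + 2)*(b - 5)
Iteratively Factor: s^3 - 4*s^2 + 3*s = (s - 3)*(s^2 - s) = s*(s - 3)*(s - 1)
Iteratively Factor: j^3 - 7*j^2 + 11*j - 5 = (j - 1)*(j^2 - 6*j + 5) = (j - 1)^2*(j - 5)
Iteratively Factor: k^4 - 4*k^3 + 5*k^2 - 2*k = (k)*(k^3 - 4*k^2 + 5*k - 2) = k*(k - 1)*(k^2 - 3*k + 2) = k*(k - 1)^2*(k - 2)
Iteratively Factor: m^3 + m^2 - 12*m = (m)*(m^2 + m - 12) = m*(m - 3)*(m + 4)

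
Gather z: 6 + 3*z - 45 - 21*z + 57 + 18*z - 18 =0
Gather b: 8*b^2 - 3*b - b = 8*b^2 - 4*b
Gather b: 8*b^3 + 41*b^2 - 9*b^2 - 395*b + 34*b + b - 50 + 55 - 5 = 8*b^3 + 32*b^2 - 360*b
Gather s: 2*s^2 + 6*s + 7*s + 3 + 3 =2*s^2 + 13*s + 6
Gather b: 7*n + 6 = 7*n + 6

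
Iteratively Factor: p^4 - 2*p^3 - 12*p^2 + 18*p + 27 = (p + 1)*(p^3 - 3*p^2 - 9*p + 27) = (p - 3)*(p + 1)*(p^2 - 9) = (p - 3)*(p + 1)*(p + 3)*(p - 3)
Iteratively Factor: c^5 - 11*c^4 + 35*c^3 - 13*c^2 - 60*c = (c + 1)*(c^4 - 12*c^3 + 47*c^2 - 60*c) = (c - 5)*(c + 1)*(c^3 - 7*c^2 + 12*c) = (c - 5)*(c - 4)*(c + 1)*(c^2 - 3*c) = (c - 5)*(c - 4)*(c - 3)*(c + 1)*(c)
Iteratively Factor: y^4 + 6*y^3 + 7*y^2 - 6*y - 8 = (y - 1)*(y^3 + 7*y^2 + 14*y + 8) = (y - 1)*(y + 2)*(y^2 + 5*y + 4) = (y - 1)*(y + 1)*(y + 2)*(y + 4)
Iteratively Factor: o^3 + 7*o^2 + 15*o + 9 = (o + 1)*(o^2 + 6*o + 9) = (o + 1)*(o + 3)*(o + 3)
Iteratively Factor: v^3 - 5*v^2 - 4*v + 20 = (v - 2)*(v^2 - 3*v - 10) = (v - 5)*(v - 2)*(v + 2)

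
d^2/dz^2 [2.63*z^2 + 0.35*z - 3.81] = 5.26000000000000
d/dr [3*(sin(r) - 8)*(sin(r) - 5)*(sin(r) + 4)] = 9*(sin(r)^2 - 6*sin(r) - 4)*cos(r)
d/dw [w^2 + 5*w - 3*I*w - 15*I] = 2*w + 5 - 3*I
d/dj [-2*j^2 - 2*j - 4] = -4*j - 2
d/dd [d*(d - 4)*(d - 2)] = 3*d^2 - 12*d + 8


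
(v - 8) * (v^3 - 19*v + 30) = v^4 - 8*v^3 - 19*v^2 + 182*v - 240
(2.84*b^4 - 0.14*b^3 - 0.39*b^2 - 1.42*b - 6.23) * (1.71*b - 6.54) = 4.8564*b^5 - 18.813*b^4 + 0.2487*b^3 + 0.1224*b^2 - 1.3665*b + 40.7442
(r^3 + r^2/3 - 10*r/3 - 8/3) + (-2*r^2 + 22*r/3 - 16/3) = r^3 - 5*r^2/3 + 4*r - 8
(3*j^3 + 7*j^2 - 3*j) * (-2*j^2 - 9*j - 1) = -6*j^5 - 41*j^4 - 60*j^3 + 20*j^2 + 3*j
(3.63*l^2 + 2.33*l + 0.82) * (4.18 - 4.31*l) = -15.6453*l^3 + 5.1311*l^2 + 6.2052*l + 3.4276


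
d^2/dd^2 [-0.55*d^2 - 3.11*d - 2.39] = -1.10000000000000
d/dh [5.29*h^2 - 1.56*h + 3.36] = 10.58*h - 1.56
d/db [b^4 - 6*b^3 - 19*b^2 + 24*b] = 4*b^3 - 18*b^2 - 38*b + 24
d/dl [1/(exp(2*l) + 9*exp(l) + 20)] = (-2*exp(l) - 9)*exp(l)/(exp(2*l) + 9*exp(l) + 20)^2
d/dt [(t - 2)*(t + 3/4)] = 2*t - 5/4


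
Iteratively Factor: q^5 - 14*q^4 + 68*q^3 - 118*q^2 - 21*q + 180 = (q - 3)*(q^4 - 11*q^3 + 35*q^2 - 13*q - 60) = (q - 3)*(q + 1)*(q^3 - 12*q^2 + 47*q - 60) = (q - 3)^2*(q + 1)*(q^2 - 9*q + 20) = (q - 5)*(q - 3)^2*(q + 1)*(q - 4)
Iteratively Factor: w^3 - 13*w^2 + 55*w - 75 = (w - 3)*(w^2 - 10*w + 25) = (w - 5)*(w - 3)*(w - 5)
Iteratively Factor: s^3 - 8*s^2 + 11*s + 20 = (s - 5)*(s^2 - 3*s - 4) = (s - 5)*(s + 1)*(s - 4)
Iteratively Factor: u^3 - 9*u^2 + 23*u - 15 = (u - 5)*(u^2 - 4*u + 3) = (u - 5)*(u - 3)*(u - 1)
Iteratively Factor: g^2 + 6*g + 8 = (g + 4)*(g + 2)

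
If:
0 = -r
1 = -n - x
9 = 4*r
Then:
No Solution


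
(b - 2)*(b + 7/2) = b^2 + 3*b/2 - 7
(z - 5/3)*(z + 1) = z^2 - 2*z/3 - 5/3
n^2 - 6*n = n*(n - 6)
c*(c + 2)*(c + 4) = c^3 + 6*c^2 + 8*c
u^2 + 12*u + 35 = (u + 5)*(u + 7)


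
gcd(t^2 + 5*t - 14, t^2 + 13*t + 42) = t + 7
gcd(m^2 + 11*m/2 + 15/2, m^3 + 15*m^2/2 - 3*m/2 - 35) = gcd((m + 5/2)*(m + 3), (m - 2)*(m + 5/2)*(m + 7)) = m + 5/2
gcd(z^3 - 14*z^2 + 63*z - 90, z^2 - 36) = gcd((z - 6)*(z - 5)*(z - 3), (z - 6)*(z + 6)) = z - 6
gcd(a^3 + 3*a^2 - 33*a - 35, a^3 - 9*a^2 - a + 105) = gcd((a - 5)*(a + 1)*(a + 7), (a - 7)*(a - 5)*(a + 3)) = a - 5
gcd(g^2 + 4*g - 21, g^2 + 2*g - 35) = g + 7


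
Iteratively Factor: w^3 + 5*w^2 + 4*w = (w + 4)*(w^2 + w) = w*(w + 4)*(w + 1)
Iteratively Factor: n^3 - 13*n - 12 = (n + 1)*(n^2 - n - 12) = (n - 4)*(n + 1)*(n + 3)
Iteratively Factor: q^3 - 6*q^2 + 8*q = (q - 4)*(q^2 - 2*q) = q*(q - 4)*(q - 2)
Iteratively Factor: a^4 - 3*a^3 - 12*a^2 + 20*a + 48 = (a + 2)*(a^3 - 5*a^2 - 2*a + 24) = (a + 2)^2*(a^2 - 7*a + 12) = (a - 3)*(a + 2)^2*(a - 4)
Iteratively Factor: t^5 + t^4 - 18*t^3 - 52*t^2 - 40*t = (t)*(t^4 + t^3 - 18*t^2 - 52*t - 40) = t*(t - 5)*(t^3 + 6*t^2 + 12*t + 8) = t*(t - 5)*(t + 2)*(t^2 + 4*t + 4) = t*(t - 5)*(t + 2)^2*(t + 2)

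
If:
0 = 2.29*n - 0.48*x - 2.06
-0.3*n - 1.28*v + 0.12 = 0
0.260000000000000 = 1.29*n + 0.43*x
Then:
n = 0.63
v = -0.05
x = -1.29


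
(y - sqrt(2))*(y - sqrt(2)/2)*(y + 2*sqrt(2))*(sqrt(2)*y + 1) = sqrt(2)*y^4 + 2*y^3 - 9*sqrt(2)*y^2/2 - y + 2*sqrt(2)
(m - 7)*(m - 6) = m^2 - 13*m + 42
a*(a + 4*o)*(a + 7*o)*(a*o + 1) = a^4*o + 11*a^3*o^2 + a^3 + 28*a^2*o^3 + 11*a^2*o + 28*a*o^2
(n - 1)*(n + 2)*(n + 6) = n^3 + 7*n^2 + 4*n - 12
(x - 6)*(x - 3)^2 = x^3 - 12*x^2 + 45*x - 54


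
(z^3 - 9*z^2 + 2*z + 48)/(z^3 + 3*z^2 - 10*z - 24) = (z - 8)/(z + 4)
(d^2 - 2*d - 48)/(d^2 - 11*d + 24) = (d + 6)/(d - 3)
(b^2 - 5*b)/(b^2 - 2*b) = (b - 5)/(b - 2)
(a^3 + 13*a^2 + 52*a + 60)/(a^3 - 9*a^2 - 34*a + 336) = (a^2 + 7*a + 10)/(a^2 - 15*a + 56)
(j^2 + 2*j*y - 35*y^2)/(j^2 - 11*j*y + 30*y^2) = (-j - 7*y)/(-j + 6*y)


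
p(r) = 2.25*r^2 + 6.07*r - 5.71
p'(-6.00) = -20.93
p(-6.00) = 38.87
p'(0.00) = 6.07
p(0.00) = -5.71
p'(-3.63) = -10.26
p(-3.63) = 1.90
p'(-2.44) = -4.91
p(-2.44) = -7.13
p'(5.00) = 28.57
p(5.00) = 80.89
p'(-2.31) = -4.32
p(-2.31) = -7.73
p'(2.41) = 16.92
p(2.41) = 21.99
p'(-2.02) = -3.02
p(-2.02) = -8.79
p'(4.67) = 27.08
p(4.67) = 71.71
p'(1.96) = 14.89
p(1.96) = 14.83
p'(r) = 4.5*r + 6.07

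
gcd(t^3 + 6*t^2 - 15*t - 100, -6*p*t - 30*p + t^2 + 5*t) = t + 5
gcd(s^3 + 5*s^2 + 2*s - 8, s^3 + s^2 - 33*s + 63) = 1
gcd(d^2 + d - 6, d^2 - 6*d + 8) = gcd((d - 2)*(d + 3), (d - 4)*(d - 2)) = d - 2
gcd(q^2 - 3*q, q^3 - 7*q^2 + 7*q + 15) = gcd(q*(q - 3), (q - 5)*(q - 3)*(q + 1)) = q - 3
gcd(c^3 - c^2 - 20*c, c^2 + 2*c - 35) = c - 5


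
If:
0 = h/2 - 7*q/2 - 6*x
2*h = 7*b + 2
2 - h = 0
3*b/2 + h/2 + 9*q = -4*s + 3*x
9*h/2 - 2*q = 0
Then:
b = 2/7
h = 2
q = 9/2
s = -2761/224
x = -59/24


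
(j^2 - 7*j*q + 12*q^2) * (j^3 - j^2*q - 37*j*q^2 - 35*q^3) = j^5 - 8*j^4*q - 18*j^3*q^2 + 212*j^2*q^3 - 199*j*q^4 - 420*q^5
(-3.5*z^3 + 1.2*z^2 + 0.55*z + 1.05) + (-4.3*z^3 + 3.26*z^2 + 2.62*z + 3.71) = -7.8*z^3 + 4.46*z^2 + 3.17*z + 4.76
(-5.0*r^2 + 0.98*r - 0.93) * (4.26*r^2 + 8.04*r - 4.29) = -21.3*r^4 - 36.0252*r^3 + 25.3674*r^2 - 11.6814*r + 3.9897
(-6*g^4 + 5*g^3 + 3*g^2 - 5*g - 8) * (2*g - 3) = -12*g^5 + 28*g^4 - 9*g^3 - 19*g^2 - g + 24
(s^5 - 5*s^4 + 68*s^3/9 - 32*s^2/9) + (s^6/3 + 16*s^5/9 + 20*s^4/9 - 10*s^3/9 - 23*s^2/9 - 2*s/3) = s^6/3 + 25*s^5/9 - 25*s^4/9 + 58*s^3/9 - 55*s^2/9 - 2*s/3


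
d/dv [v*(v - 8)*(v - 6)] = 3*v^2 - 28*v + 48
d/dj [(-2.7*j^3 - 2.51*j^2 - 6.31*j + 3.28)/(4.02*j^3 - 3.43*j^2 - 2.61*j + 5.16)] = (-7.105427357601e-15*j^5 + 19.3512*j^4 + 64.8264*j^3 - 96.445*j^2 - 3.4024*j - 23.9988)/(16.1604*j^6 - 27.5772*j^5 - 9.2195*j^4 + 59.391*j^3 - 28.5855*j^2 - 26.9352*j + 26.6256)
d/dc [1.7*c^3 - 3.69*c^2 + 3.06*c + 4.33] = 5.1*c^2 - 7.38*c + 3.06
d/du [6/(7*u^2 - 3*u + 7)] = 6*(3 - 14*u)/(7*u^2 - 3*u + 7)^2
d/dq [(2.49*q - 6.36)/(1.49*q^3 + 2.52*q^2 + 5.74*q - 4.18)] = (-7.4202*q^3 + 22.1544*q^2 + 32.0544*q + 26.0982)/(2.2201*q^6 + 7.5096*q^5 + 23.4556*q^4 + 16.4732*q^3 + 11.8804*q^2 - 47.9864*q + 17.4724)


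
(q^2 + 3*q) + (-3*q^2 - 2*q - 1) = -2*q^2 + q - 1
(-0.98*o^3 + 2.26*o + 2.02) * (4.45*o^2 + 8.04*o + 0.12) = -4.361*o^5 - 7.8792*o^4 + 9.9394*o^3 + 27.1594*o^2 + 16.512*o + 0.2424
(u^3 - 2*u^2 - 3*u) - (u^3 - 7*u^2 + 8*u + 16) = 5*u^2 - 11*u - 16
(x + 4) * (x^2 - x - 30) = x^3 + 3*x^2 - 34*x - 120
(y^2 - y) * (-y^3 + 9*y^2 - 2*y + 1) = -y^5 + 10*y^4 - 11*y^3 + 3*y^2 - y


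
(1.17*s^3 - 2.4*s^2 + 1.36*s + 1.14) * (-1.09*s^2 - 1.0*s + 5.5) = -1.2753*s^5 + 1.446*s^4 + 7.3526*s^3 - 15.8026*s^2 + 6.34*s + 6.27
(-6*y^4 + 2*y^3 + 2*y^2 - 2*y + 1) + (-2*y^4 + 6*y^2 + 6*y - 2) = -8*y^4 + 2*y^3 + 8*y^2 + 4*y - 1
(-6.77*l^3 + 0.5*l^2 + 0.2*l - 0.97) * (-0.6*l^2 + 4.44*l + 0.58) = 4.062*l^5 - 30.3588*l^4 - 1.8266*l^3 + 1.76*l^2 - 4.1908*l - 0.5626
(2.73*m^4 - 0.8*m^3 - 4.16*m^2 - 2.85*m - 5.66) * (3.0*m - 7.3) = 8.19*m^5 - 22.329*m^4 - 6.64*m^3 + 21.818*m^2 + 3.825*m + 41.318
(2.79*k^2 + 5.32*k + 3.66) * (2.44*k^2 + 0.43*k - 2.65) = 6.8076*k^4 + 14.1805*k^3 + 3.8245*k^2 - 12.5242*k - 9.699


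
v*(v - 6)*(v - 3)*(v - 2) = v^4 - 11*v^3 + 36*v^2 - 36*v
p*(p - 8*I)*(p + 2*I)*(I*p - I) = I*p^4 + 6*p^3 - I*p^3 - 6*p^2 + 16*I*p^2 - 16*I*p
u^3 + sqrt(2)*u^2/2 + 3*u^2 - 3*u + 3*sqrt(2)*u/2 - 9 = (u + 3)*(u - sqrt(2))*(u + 3*sqrt(2)/2)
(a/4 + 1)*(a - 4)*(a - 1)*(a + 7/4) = a^4/4 + 3*a^3/16 - 71*a^2/16 - 3*a + 7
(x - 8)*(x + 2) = x^2 - 6*x - 16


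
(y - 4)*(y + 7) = y^2 + 3*y - 28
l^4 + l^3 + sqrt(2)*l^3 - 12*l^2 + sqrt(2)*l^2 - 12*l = l*(l + 1)*(l - 2*sqrt(2))*(l + 3*sqrt(2))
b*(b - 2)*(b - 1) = b^3 - 3*b^2 + 2*b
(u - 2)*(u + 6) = u^2 + 4*u - 12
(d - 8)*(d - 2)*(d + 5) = d^3 - 5*d^2 - 34*d + 80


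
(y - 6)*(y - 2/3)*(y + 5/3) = y^3 - 5*y^2 - 64*y/9 + 20/3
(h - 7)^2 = h^2 - 14*h + 49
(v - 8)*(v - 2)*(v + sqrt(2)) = v^3 - 10*v^2 + sqrt(2)*v^2 - 10*sqrt(2)*v + 16*v + 16*sqrt(2)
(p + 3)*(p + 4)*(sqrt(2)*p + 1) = sqrt(2)*p^3 + p^2 + 7*sqrt(2)*p^2 + 7*p + 12*sqrt(2)*p + 12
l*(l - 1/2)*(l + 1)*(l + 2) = l^4 + 5*l^3/2 + l^2/2 - l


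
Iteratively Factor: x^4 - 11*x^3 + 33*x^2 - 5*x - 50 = (x - 5)*(x^3 - 6*x^2 + 3*x + 10) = (x - 5)*(x + 1)*(x^2 - 7*x + 10) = (x - 5)^2*(x + 1)*(x - 2)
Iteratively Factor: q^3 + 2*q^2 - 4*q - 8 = (q + 2)*(q^2 - 4) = (q + 2)^2*(q - 2)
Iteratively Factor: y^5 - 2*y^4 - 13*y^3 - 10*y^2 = (y - 5)*(y^4 + 3*y^3 + 2*y^2) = y*(y - 5)*(y^3 + 3*y^2 + 2*y) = y*(y - 5)*(y + 1)*(y^2 + 2*y) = y*(y - 5)*(y + 1)*(y + 2)*(y)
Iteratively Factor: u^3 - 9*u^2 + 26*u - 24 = (u - 3)*(u^2 - 6*u + 8) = (u - 3)*(u - 2)*(u - 4)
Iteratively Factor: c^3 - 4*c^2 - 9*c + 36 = (c - 3)*(c^2 - c - 12) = (c - 3)*(c + 3)*(c - 4)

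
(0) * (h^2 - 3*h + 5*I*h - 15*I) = 0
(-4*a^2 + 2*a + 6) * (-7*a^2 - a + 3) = 28*a^4 - 10*a^3 - 56*a^2 + 18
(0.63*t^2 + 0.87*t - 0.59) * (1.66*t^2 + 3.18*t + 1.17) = 1.0458*t^4 + 3.4476*t^3 + 2.5243*t^2 - 0.8583*t - 0.6903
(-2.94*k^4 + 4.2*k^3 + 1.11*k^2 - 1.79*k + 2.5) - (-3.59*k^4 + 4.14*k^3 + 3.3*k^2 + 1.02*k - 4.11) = 0.65*k^4 + 0.0600000000000005*k^3 - 2.19*k^2 - 2.81*k + 6.61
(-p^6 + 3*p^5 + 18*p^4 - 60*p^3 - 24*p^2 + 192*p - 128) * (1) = -p^6 + 3*p^5 + 18*p^4 - 60*p^3 - 24*p^2 + 192*p - 128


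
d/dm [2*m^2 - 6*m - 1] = 4*m - 6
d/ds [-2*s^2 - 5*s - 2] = -4*s - 5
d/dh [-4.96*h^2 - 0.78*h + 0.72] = -9.92*h - 0.78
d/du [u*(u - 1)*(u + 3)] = 3*u^2 + 4*u - 3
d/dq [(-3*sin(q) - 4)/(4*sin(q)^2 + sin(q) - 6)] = (12*sin(q)^2 + 32*sin(q) + 22)*cos(q)/(4*sin(q)^2 + sin(q) - 6)^2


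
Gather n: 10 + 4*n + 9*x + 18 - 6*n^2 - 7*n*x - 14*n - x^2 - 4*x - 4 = -6*n^2 + n*(-7*x - 10) - x^2 + 5*x + 24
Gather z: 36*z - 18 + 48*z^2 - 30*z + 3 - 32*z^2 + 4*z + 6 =16*z^2 + 10*z - 9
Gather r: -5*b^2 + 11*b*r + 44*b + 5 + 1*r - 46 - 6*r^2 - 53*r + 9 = -5*b^2 + 44*b - 6*r^2 + r*(11*b - 52) - 32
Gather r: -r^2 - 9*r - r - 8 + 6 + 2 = -r^2 - 10*r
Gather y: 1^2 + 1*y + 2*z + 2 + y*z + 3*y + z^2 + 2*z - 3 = y*(z + 4) + z^2 + 4*z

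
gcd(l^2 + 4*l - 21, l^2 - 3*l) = l - 3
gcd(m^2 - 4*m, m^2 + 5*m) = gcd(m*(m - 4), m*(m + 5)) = m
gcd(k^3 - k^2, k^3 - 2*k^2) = k^2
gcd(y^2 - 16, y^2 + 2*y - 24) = y - 4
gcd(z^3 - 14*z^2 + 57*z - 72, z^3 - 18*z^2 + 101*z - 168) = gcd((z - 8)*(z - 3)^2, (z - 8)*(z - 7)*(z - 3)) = z^2 - 11*z + 24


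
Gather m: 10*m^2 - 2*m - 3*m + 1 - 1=10*m^2 - 5*m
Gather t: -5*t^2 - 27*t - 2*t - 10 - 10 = -5*t^2 - 29*t - 20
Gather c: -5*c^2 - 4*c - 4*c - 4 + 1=-5*c^2 - 8*c - 3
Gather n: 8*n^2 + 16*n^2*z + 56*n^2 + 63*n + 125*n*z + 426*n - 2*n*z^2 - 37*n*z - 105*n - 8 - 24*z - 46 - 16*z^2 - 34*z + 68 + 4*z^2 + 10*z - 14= n^2*(16*z + 64) + n*(-2*z^2 + 88*z + 384) - 12*z^2 - 48*z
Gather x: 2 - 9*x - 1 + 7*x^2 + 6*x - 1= 7*x^2 - 3*x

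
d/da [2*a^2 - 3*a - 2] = 4*a - 3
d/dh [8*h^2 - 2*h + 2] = 16*h - 2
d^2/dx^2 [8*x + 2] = 0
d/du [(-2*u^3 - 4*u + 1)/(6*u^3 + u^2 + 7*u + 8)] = (-2*u^4 + 20*u^3 - 62*u^2 - 2*u - 39)/(36*u^6 + 12*u^5 + 85*u^4 + 110*u^3 + 65*u^2 + 112*u + 64)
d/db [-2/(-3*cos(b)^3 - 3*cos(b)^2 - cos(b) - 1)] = 2*(3*cos(b) + 1)^2*sin(b)/((3*sin(b)^2 - 4)^2*(cos(b) + 1)^2)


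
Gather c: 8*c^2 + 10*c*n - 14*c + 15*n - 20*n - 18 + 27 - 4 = 8*c^2 + c*(10*n - 14) - 5*n + 5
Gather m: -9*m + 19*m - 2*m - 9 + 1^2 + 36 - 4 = 8*m + 24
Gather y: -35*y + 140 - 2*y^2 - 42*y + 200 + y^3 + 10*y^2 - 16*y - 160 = y^3 + 8*y^2 - 93*y + 180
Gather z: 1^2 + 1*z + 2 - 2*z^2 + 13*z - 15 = -2*z^2 + 14*z - 12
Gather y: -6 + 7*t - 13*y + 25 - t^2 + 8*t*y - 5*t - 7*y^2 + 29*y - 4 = -t^2 + 2*t - 7*y^2 + y*(8*t + 16) + 15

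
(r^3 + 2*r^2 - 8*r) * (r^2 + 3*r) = r^5 + 5*r^4 - 2*r^3 - 24*r^2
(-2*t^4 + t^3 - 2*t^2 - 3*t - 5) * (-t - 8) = 2*t^5 + 15*t^4 - 6*t^3 + 19*t^2 + 29*t + 40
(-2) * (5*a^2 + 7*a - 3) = -10*a^2 - 14*a + 6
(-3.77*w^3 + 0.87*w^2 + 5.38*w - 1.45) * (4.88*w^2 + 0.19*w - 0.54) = -18.3976*w^5 + 3.5293*w^4 + 28.4555*w^3 - 6.5236*w^2 - 3.1807*w + 0.783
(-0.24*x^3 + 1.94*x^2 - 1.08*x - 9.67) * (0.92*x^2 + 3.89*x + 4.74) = -0.2208*x^5 + 0.8512*x^4 + 5.4154*x^3 - 3.902*x^2 - 42.7355*x - 45.8358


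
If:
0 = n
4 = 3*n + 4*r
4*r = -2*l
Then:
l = -2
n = 0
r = 1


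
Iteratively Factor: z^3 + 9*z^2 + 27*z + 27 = (z + 3)*(z^2 + 6*z + 9) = (z + 3)^2*(z + 3)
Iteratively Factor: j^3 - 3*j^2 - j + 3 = (j - 3)*(j^2 - 1) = (j - 3)*(j - 1)*(j + 1)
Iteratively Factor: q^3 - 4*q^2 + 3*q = (q - 3)*(q^2 - q) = (q - 3)*(q - 1)*(q)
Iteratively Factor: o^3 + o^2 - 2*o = (o + 2)*(o^2 - o) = o*(o + 2)*(o - 1)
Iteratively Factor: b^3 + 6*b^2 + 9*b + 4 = (b + 1)*(b^2 + 5*b + 4) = (b + 1)^2*(b + 4)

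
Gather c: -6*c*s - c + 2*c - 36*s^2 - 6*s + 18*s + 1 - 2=c*(1 - 6*s) - 36*s^2 + 12*s - 1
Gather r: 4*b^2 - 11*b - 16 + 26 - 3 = 4*b^2 - 11*b + 7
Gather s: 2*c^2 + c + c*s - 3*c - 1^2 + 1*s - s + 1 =2*c^2 + c*s - 2*c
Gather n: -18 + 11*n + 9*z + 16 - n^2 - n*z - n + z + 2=-n^2 + n*(10 - z) + 10*z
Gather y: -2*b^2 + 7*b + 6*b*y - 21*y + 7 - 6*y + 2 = -2*b^2 + 7*b + y*(6*b - 27) + 9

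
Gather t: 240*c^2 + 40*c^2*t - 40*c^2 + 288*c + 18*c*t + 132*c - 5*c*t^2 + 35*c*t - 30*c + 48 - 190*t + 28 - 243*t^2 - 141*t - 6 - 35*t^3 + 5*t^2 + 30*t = 200*c^2 + 390*c - 35*t^3 + t^2*(-5*c - 238) + t*(40*c^2 + 53*c - 301) + 70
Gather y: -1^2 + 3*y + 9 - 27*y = 8 - 24*y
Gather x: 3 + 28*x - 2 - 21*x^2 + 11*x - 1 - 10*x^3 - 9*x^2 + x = -10*x^3 - 30*x^2 + 40*x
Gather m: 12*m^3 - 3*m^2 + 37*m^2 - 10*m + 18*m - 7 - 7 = 12*m^3 + 34*m^2 + 8*m - 14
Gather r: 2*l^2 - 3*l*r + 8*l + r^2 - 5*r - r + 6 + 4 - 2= 2*l^2 + 8*l + r^2 + r*(-3*l - 6) + 8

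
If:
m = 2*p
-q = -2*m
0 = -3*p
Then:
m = 0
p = 0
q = 0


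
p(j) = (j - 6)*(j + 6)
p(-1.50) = -33.75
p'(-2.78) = -5.56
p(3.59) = -23.11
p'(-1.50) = -3.00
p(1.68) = -33.18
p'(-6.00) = -12.00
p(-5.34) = -7.48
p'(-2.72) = -5.44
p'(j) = 2*j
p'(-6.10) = -12.20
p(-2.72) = -28.60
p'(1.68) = 3.36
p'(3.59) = 7.18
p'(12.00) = 24.00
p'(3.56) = 7.12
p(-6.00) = 0.00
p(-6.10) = 1.21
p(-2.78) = -28.27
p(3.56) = -23.33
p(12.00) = 108.00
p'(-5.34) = -10.68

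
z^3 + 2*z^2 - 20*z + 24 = (z - 2)^2*(z + 6)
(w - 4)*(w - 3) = w^2 - 7*w + 12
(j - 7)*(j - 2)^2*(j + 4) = j^4 - 7*j^3 - 12*j^2 + 100*j - 112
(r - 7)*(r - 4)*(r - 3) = r^3 - 14*r^2 + 61*r - 84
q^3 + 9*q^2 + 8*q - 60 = (q - 2)*(q + 5)*(q + 6)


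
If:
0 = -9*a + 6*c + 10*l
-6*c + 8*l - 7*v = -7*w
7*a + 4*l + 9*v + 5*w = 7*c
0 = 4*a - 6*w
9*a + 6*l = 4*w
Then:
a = 0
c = 0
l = 0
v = 0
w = 0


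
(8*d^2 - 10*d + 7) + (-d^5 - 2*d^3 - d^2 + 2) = -d^5 - 2*d^3 + 7*d^2 - 10*d + 9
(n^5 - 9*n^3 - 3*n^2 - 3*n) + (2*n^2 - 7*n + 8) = n^5 - 9*n^3 - n^2 - 10*n + 8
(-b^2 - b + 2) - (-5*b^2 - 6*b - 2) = 4*b^2 + 5*b + 4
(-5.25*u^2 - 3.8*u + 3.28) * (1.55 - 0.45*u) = 2.3625*u^3 - 6.4275*u^2 - 7.366*u + 5.084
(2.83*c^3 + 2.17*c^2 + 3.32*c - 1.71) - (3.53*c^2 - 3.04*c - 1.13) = 2.83*c^3 - 1.36*c^2 + 6.36*c - 0.58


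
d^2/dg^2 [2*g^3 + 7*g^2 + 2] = 12*g + 14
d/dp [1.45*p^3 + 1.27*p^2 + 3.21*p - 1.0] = 4.35*p^2 + 2.54*p + 3.21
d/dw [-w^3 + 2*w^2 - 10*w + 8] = -3*w^2 + 4*w - 10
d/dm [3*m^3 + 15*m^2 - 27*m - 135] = 9*m^2 + 30*m - 27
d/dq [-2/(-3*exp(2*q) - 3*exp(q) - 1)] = (-12*exp(q) - 6)*exp(q)/(3*exp(2*q) + 3*exp(q) + 1)^2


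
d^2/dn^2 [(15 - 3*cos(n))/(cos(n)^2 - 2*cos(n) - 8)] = 3*(-9*sin(n)^4*cos(n) + 18*sin(n)^4 - 202*sin(n)^2 - 185*cos(n)/2 - 21*cos(3*n) + cos(5*n)/2 + 32)/(sin(n)^2 + 2*cos(n) + 7)^3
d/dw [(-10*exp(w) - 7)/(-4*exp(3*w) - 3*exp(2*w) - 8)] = (-6*(2*exp(w) + 1)*(10*exp(w) + 7)*exp(w) + 40*exp(3*w) + 30*exp(2*w) + 80)*exp(w)/(4*exp(3*w) + 3*exp(2*w) + 8)^2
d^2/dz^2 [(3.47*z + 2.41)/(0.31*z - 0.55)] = 1.646472/(0.31*z - 0.55)^3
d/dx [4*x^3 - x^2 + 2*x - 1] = 12*x^2 - 2*x + 2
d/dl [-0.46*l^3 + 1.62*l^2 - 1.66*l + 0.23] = -1.38*l^2 + 3.24*l - 1.66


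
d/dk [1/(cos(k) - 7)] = sin(k)/(cos(k) - 7)^2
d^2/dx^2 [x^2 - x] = 2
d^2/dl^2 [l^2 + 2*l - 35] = 2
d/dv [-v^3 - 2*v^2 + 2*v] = -3*v^2 - 4*v + 2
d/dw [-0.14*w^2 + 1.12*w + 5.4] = 1.12 - 0.28*w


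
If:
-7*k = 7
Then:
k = -1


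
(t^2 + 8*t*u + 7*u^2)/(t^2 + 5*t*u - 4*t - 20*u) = (t^2 + 8*t*u + 7*u^2)/(t^2 + 5*t*u - 4*t - 20*u)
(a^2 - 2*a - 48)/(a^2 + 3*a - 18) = (a - 8)/(a - 3)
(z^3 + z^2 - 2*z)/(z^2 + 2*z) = z - 1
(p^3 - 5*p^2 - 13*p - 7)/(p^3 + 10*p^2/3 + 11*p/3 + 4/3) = 3*(p - 7)/(3*p + 4)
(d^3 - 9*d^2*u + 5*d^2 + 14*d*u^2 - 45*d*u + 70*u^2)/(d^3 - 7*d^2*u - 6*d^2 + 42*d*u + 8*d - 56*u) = (d^2 - 2*d*u + 5*d - 10*u)/(d^2 - 6*d + 8)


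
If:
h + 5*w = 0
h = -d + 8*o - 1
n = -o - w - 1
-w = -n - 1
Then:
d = -11*w - 1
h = -5*w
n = w - 1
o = -2*w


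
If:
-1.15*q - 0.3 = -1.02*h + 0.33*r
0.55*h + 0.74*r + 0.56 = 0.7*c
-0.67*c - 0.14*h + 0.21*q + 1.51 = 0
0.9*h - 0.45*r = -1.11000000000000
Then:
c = 2.00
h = -0.48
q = -1.12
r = 1.50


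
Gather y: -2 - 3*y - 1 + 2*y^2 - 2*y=2*y^2 - 5*y - 3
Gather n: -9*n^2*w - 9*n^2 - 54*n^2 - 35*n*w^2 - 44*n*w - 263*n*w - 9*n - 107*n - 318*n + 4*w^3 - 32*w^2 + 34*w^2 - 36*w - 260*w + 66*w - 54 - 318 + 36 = n^2*(-9*w - 63) + n*(-35*w^2 - 307*w - 434) + 4*w^3 + 2*w^2 - 230*w - 336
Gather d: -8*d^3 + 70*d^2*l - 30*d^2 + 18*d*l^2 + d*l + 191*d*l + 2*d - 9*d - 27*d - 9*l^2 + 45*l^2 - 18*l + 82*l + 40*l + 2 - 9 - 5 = -8*d^3 + d^2*(70*l - 30) + d*(18*l^2 + 192*l - 34) + 36*l^2 + 104*l - 12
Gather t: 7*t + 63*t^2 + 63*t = 63*t^2 + 70*t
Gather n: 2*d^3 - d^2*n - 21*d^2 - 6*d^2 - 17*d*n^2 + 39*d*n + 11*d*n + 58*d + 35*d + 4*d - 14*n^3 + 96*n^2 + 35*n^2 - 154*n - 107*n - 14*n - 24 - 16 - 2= 2*d^3 - 27*d^2 + 97*d - 14*n^3 + n^2*(131 - 17*d) + n*(-d^2 + 50*d - 275) - 42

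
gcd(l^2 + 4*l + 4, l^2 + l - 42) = 1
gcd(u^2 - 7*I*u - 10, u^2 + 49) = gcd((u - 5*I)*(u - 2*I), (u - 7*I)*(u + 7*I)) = 1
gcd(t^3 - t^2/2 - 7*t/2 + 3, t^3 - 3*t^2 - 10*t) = t + 2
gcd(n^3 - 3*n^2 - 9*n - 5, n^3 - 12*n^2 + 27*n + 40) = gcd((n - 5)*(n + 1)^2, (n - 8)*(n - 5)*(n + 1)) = n^2 - 4*n - 5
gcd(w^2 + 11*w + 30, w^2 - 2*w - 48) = w + 6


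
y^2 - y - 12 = (y - 4)*(y + 3)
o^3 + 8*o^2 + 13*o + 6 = (o + 1)^2*(o + 6)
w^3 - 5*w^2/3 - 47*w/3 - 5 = (w - 5)*(w + 1/3)*(w + 3)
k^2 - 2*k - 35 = (k - 7)*(k + 5)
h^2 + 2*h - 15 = (h - 3)*(h + 5)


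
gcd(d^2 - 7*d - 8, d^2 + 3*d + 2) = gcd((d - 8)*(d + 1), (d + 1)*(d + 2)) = d + 1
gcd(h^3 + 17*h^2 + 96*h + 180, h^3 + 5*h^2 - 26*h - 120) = h + 6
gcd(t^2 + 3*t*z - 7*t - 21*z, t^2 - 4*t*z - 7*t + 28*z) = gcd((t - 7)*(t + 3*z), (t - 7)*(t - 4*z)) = t - 7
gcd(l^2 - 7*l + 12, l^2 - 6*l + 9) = l - 3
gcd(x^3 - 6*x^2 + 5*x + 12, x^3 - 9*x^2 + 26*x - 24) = x^2 - 7*x + 12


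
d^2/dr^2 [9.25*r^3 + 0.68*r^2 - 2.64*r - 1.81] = 55.5*r + 1.36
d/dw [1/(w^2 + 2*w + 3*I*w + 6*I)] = (-2*w - 2 - 3*I)/(w^2 + 2*w + 3*I*w + 6*I)^2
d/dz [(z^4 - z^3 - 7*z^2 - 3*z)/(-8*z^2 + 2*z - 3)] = (-16*z^5 + 14*z^4 - 16*z^3 - 29*z^2 + 42*z + 9)/(64*z^4 - 32*z^3 + 52*z^2 - 12*z + 9)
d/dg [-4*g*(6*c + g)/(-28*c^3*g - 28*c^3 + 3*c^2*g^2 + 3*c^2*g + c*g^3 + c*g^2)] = 4*(g*(6*c + g)*(-28*c^2 + 6*c*g + 3*c + 3*g^2 + 2*g) - 2*(3*c + g)*(-28*c^2*g - 28*c^2 + 3*c*g^2 + 3*c*g + g^3 + g^2))/(c*(-28*c^2*g - 28*c^2 + 3*c*g^2 + 3*c*g + g^3 + g^2)^2)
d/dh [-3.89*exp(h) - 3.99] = -3.89*exp(h)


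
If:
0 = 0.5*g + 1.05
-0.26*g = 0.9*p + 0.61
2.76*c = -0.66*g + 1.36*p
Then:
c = 0.47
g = -2.10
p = -0.07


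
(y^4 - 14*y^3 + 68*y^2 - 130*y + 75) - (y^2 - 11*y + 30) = y^4 - 14*y^3 + 67*y^2 - 119*y + 45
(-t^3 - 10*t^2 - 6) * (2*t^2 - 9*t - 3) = -2*t^5 - 11*t^4 + 93*t^3 + 18*t^2 + 54*t + 18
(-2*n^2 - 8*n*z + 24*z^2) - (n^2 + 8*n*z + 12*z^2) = -3*n^2 - 16*n*z + 12*z^2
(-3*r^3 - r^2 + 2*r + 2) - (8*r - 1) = -3*r^3 - r^2 - 6*r + 3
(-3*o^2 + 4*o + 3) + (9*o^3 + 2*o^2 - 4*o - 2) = 9*o^3 - o^2 + 1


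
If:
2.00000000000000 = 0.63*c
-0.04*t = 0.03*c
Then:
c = 3.17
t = -2.38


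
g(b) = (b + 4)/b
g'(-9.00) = -0.05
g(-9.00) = 0.56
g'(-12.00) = -0.03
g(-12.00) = 0.67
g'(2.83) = -0.50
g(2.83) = 2.41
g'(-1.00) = -4.00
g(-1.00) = -3.00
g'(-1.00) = -4.00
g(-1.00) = -3.00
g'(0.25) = -64.00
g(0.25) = 17.00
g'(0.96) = -4.34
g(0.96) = 5.17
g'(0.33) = -36.73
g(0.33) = 13.12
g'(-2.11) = -0.90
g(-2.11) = -0.90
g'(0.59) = -11.49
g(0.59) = 7.78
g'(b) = 1/b - (b + 4)/b^2 = -4/b^2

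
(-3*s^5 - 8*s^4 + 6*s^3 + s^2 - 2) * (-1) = 3*s^5 + 8*s^4 - 6*s^3 - s^2 + 2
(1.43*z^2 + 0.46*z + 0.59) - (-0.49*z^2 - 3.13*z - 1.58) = 1.92*z^2 + 3.59*z + 2.17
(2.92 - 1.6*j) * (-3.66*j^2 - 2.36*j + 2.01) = 5.856*j^3 - 6.9112*j^2 - 10.1072*j + 5.8692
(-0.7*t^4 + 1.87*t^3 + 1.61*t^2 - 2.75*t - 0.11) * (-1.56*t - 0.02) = 1.092*t^5 - 2.9032*t^4 - 2.549*t^3 + 4.2578*t^2 + 0.2266*t + 0.0022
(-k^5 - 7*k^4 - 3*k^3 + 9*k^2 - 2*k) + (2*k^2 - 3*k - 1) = -k^5 - 7*k^4 - 3*k^3 + 11*k^2 - 5*k - 1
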